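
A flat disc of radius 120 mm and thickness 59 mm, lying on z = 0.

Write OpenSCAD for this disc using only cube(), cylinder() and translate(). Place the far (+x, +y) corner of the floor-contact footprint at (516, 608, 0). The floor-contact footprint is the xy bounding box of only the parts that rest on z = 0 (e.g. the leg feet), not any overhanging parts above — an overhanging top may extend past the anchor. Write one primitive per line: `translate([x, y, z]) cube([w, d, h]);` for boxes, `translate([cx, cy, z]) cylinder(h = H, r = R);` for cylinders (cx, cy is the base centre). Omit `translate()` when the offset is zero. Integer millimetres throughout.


translate([396, 488, 0]) cylinder(h = 59, r = 120);


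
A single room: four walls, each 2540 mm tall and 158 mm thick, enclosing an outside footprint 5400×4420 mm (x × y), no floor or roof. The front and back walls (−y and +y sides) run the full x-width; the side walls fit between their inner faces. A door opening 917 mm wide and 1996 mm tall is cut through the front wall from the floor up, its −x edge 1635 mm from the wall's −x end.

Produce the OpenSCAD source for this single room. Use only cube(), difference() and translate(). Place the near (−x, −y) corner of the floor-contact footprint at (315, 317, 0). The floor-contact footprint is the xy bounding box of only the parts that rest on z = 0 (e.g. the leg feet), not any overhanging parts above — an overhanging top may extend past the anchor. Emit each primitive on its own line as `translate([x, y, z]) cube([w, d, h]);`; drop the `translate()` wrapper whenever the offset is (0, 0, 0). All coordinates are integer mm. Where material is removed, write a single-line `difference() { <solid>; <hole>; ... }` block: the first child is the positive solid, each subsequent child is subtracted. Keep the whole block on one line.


difference() { translate([315, 317, 0]) cube([5400, 158, 2540]); translate([1950, 317, 0]) cube([917, 158, 1996]); }
translate([315, 4579, 0]) cube([5400, 158, 2540]);
translate([315, 475, 0]) cube([158, 4104, 2540]);
translate([5557, 475, 0]) cube([158, 4104, 2540]);


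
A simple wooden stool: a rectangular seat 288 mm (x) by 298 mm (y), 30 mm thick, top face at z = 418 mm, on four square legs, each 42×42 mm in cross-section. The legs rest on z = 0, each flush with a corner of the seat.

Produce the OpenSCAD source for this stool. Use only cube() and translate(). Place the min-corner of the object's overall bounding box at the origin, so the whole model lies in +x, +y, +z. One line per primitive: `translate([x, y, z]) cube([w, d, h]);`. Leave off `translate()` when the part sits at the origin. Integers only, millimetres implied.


translate([0, 0, 388]) cube([288, 298, 30]);
cube([42, 42, 388]);
translate([246, 0, 0]) cube([42, 42, 388]);
translate([0, 256, 0]) cube([42, 42, 388]);
translate([246, 256, 0]) cube([42, 42, 388]);


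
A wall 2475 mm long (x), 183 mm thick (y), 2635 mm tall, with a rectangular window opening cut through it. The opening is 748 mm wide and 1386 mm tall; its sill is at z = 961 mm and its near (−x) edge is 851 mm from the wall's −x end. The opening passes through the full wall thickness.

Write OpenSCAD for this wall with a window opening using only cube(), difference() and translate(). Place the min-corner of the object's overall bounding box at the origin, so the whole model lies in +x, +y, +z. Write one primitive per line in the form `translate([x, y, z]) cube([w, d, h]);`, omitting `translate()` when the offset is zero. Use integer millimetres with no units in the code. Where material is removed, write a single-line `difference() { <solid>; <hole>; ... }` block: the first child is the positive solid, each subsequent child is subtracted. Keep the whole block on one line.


difference() { cube([2475, 183, 2635]); translate([851, 0, 961]) cube([748, 183, 1386]); }


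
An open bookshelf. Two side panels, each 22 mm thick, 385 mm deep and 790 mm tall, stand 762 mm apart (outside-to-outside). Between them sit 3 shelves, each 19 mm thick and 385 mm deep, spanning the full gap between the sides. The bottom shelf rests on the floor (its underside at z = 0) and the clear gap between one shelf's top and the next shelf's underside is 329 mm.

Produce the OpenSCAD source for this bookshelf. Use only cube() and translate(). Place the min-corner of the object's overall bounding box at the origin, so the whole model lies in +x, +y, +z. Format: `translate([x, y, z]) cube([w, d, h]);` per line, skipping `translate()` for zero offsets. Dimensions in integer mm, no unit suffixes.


cube([22, 385, 790]);
translate([740, 0, 0]) cube([22, 385, 790]);
translate([22, 0, 0]) cube([718, 385, 19]);
translate([22, 0, 348]) cube([718, 385, 19]);
translate([22, 0, 696]) cube([718, 385, 19]);


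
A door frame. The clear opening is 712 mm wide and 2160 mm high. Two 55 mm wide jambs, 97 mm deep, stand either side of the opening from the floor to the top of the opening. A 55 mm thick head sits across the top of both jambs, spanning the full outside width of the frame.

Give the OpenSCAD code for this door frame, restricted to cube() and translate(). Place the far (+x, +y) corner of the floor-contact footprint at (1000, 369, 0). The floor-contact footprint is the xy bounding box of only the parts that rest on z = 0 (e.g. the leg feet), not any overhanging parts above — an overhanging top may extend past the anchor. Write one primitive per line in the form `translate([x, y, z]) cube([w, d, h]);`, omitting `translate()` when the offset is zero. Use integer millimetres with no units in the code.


translate([178, 272, 0]) cube([55, 97, 2160]);
translate([945, 272, 0]) cube([55, 97, 2160]);
translate([178, 272, 2160]) cube([822, 97, 55]);


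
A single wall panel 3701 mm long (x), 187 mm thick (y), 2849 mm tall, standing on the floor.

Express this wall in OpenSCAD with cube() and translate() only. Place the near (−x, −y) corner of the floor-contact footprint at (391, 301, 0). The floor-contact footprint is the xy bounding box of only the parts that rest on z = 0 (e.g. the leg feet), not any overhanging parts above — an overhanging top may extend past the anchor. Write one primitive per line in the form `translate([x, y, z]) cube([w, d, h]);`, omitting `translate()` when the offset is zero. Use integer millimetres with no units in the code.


translate([391, 301, 0]) cube([3701, 187, 2849]);


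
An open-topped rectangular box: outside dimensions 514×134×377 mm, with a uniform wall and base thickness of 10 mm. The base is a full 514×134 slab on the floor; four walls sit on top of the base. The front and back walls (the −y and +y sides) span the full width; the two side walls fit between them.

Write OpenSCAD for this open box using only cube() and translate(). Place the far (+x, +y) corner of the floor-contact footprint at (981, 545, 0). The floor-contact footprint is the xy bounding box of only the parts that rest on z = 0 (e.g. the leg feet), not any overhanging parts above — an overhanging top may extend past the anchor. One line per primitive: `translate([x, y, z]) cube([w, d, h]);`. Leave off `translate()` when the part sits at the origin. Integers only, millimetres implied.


translate([467, 411, 0]) cube([514, 134, 10]);
translate([467, 411, 10]) cube([514, 10, 367]);
translate([467, 535, 10]) cube([514, 10, 367]);
translate([467, 421, 10]) cube([10, 114, 367]);
translate([971, 421, 10]) cube([10, 114, 367]);


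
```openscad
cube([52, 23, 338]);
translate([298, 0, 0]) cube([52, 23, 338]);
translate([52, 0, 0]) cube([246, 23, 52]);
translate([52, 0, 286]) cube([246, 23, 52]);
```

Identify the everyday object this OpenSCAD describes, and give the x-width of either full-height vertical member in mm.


A picture frame. The border width is 52 mm.

Four thin pieces enclosing a rectangular opening — a picture frame. The two full-height stiles are 338 mm tall; the top rail sits at z = 286 and is 52 mm tall, so the border above the opening is 338 − 286 = 52 mm, matching the stile x-width.


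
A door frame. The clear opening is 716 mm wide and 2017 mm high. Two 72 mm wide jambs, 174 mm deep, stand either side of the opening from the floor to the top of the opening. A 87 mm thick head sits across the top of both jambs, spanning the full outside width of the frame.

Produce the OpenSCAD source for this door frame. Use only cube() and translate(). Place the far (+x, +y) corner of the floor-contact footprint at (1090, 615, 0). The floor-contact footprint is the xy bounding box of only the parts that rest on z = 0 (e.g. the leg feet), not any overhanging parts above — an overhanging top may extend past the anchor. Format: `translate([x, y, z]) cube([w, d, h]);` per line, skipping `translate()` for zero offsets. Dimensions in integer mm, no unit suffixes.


translate([230, 441, 0]) cube([72, 174, 2017]);
translate([1018, 441, 0]) cube([72, 174, 2017]);
translate([230, 441, 2017]) cube([860, 174, 87]);


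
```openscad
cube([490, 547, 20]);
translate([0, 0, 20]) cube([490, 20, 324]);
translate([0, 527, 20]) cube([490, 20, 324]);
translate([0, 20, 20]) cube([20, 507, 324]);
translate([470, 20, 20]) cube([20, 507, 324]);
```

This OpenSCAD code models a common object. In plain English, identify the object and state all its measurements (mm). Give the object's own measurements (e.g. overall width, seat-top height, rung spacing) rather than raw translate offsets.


An open-topped rectangular box: outside dimensions 490×547×344 mm, with a uniform wall and base thickness of 20 mm. The base is a full 490×547 slab on the floor; four walls sit on top of the base. The front and back walls (the −y and +y sides) span the full width; the two side walls fit between them.


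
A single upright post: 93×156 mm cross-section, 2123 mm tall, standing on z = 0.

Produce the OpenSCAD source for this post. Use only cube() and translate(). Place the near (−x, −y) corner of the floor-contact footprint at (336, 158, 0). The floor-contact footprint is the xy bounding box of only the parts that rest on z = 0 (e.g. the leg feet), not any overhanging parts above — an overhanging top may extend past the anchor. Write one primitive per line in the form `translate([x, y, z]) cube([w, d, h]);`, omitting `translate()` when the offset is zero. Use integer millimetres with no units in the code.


translate([336, 158, 0]) cube([93, 156, 2123]);


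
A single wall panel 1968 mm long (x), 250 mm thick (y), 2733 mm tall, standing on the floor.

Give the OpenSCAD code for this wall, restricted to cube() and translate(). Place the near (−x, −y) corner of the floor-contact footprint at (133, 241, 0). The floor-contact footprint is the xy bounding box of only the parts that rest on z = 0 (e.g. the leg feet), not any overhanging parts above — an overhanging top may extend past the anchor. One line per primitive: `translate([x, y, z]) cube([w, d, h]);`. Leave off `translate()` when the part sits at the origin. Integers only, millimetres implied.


translate([133, 241, 0]) cube([1968, 250, 2733]);


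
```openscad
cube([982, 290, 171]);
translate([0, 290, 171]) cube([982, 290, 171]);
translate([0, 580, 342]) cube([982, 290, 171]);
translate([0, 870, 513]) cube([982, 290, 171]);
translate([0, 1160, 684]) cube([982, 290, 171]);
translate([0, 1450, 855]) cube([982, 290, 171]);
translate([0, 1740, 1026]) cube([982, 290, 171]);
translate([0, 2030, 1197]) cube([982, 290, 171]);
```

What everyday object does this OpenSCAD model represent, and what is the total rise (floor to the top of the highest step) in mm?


A staircase. The total rise is 1368 mm.

8 identical blocks, each offset up and back from the previous — a staircase. Each step is 171 mm tall and there are 8 of them, so the total rise is 8 × 171 = 1368 mm.


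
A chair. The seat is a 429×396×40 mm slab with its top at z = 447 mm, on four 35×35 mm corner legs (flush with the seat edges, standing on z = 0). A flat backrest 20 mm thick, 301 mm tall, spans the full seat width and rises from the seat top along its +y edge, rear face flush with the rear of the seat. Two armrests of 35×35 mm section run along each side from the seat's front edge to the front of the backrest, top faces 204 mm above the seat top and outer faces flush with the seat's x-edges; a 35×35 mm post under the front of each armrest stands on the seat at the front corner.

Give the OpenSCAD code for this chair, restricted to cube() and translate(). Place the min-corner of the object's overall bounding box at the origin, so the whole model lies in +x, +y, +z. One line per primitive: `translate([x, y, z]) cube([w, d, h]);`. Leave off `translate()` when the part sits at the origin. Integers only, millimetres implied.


// leg_h = 447 - 40 = 407
// arm post h = 204 - 35 = 169
translate([0, 0, 407]) cube([429, 396, 40]);
cube([35, 35, 407]);
translate([394, 0, 0]) cube([35, 35, 407]);
translate([0, 361, 0]) cube([35, 35, 407]);
translate([394, 361, 0]) cube([35, 35, 407]);
translate([0, 376, 447]) cube([429, 20, 301]);
translate([0, 0, 616]) cube([35, 376, 35]);
translate([394, 0, 616]) cube([35, 376, 35]);
translate([0, 0, 447]) cube([35, 35, 169]);
translate([394, 0, 447]) cube([35, 35, 169]);


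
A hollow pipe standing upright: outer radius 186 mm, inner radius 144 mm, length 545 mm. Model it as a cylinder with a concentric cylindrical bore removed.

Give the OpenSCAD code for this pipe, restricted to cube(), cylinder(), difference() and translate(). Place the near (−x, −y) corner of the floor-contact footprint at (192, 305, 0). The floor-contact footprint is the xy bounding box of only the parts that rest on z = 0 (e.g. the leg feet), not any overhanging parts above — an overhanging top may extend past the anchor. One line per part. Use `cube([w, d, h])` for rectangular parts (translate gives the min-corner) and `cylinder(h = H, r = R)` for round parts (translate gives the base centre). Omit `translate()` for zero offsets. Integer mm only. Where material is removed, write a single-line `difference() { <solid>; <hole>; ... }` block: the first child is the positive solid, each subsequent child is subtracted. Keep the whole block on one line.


difference() { translate([378, 491, 0]) cylinder(h = 545, r = 186); translate([378, 491, 0]) cylinder(h = 545, r = 144); }


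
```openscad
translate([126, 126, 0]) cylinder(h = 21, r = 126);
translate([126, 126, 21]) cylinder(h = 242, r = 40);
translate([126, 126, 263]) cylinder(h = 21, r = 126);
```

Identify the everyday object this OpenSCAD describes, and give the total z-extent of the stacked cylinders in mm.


A spool. The overall height is 284 mm.

Three coaxial cylinders, large–small–large — a spool. Two 21 mm flanges and a 242 mm core give 21 + 242 + 21 = 284 mm.


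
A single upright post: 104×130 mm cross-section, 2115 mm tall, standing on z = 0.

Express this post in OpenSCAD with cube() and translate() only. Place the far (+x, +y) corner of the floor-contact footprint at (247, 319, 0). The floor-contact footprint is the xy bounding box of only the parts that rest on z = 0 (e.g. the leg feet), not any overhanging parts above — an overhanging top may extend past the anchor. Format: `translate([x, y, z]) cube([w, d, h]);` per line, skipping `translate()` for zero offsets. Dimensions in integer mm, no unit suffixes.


translate([143, 189, 0]) cube([104, 130, 2115]);


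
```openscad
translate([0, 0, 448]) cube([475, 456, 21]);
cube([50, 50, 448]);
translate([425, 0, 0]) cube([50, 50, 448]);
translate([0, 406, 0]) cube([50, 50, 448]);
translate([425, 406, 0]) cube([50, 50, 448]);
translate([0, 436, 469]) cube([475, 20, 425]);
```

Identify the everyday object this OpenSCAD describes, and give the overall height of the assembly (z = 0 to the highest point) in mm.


A chair. The overall height is 894 mm.

A slab on four corner posts with a tall panel at the back — a chair. The seat slab sits at z = 448 with thickness 21, and the 425 mm backrest starts at the seat top, so the overall height is 448 + 21 + 425 = 894 mm.


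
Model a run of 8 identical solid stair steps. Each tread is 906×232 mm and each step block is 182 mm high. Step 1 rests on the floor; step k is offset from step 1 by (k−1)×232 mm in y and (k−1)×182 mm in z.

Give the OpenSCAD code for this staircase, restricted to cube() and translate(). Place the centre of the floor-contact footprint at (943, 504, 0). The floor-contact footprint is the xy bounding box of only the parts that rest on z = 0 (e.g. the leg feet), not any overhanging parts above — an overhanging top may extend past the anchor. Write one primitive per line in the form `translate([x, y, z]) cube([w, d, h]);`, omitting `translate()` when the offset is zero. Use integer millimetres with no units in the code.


translate([490, 388, 0]) cube([906, 232, 182]);
translate([490, 620, 182]) cube([906, 232, 182]);
translate([490, 852, 364]) cube([906, 232, 182]);
translate([490, 1084, 546]) cube([906, 232, 182]);
translate([490, 1316, 728]) cube([906, 232, 182]);
translate([490, 1548, 910]) cube([906, 232, 182]);
translate([490, 1780, 1092]) cube([906, 232, 182]);
translate([490, 2012, 1274]) cube([906, 232, 182]);


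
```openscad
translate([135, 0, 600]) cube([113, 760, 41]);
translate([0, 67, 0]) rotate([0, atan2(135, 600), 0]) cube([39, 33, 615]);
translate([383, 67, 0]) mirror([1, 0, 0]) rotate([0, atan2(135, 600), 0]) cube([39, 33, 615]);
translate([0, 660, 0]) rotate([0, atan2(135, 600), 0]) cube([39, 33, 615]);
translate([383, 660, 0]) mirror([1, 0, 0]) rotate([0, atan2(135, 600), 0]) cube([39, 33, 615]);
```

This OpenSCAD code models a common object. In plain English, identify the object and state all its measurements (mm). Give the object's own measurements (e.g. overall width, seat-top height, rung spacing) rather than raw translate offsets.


A sawhorse. A 113×760×41 mm beam (x, y, z) sits on two A-frame leg pairs. Each pair is two raked legs of 39×33 mm section (33 mm along y) splaying symmetrically in x. Each leg rises 600 mm vertically over 135 mm of horizontal reach and is 615 mm long along its own axis. Every leg's outer bottom edge rests on the floor and its outer top edge meets a bottom edge of the beam — the left legs (tilting toward +x) meet the beam's −x bottom edge, the right legs (their mirror images, tilting toward −x) meet its +x bottom edge — so the leg tops tuck under the beam, the beam's underside is 600 mm above the floor, and the feet are 383 mm apart outside-to-outside with the beam centred between them. The two leg pairs are set in 67 mm from either end of the beam.


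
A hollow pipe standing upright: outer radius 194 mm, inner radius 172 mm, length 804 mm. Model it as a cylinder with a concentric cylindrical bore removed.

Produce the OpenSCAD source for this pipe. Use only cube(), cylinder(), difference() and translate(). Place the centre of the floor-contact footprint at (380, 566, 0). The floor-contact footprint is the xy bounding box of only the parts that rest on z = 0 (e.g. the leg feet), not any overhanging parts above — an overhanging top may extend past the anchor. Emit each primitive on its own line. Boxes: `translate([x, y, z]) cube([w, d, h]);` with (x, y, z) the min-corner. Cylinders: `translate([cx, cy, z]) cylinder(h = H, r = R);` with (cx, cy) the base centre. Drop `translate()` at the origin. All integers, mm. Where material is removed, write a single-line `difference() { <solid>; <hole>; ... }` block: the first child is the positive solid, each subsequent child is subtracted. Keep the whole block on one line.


difference() { translate([380, 566, 0]) cylinder(h = 804, r = 194); translate([380, 566, 0]) cylinder(h = 804, r = 172); }


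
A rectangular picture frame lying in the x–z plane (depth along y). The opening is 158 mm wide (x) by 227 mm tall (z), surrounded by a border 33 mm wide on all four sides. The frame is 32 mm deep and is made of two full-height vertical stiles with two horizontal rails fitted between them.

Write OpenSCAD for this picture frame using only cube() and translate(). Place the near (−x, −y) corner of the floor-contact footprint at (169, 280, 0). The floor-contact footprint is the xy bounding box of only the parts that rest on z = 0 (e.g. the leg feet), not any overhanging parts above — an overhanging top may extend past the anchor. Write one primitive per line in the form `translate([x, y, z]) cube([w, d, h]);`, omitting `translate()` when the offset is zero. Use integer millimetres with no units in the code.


translate([169, 280, 0]) cube([33, 32, 293]);
translate([360, 280, 0]) cube([33, 32, 293]);
translate([202, 280, 0]) cube([158, 32, 33]);
translate([202, 280, 260]) cube([158, 32, 33]);


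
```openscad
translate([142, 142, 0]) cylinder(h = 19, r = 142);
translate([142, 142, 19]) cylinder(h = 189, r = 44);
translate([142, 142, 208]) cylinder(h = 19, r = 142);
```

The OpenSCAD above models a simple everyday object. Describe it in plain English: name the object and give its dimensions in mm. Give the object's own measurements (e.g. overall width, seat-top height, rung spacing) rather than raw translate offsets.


A spool: two coaxial disc flanges of radius 142 mm and thickness 19 mm, joined by a core cylinder of radius 44 mm and height 189 mm. The lower flange rests on z = 0 and the three cylinders share a vertical axis.


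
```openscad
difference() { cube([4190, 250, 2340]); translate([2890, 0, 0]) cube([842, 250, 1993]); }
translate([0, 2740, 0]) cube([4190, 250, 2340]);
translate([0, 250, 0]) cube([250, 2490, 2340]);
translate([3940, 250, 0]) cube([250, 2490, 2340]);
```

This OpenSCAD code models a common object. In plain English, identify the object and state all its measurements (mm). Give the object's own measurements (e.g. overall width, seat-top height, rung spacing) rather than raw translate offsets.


A single room: four walls, each 2340 mm tall and 250 mm thick, enclosing an outside footprint 4190×2990 mm (x × y), no floor or roof. The front and back walls (−y and +y sides) run the full x-width; the side walls fit between their inner faces. A door opening 842 mm wide and 1993 mm tall is cut through the front wall from the floor up, its −x edge 2890 mm from the wall's −x end.


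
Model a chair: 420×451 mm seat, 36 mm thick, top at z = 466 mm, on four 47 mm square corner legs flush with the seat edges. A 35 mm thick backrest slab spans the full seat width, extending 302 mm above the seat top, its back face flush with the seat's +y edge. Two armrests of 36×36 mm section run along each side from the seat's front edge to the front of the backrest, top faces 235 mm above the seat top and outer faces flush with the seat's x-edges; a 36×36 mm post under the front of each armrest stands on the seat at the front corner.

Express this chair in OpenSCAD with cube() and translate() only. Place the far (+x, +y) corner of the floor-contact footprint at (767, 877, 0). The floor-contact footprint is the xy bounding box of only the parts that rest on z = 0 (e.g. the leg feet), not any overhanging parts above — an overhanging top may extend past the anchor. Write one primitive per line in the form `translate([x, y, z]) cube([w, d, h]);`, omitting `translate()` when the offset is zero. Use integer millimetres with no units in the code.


translate([347, 426, 430]) cube([420, 451, 36]);
translate([347, 426, 0]) cube([47, 47, 430]);
translate([720, 426, 0]) cube([47, 47, 430]);
translate([347, 830, 0]) cube([47, 47, 430]);
translate([720, 830, 0]) cube([47, 47, 430]);
translate([347, 842, 466]) cube([420, 35, 302]);
translate([347, 426, 665]) cube([36, 416, 36]);
translate([731, 426, 665]) cube([36, 416, 36]);
translate([347, 426, 466]) cube([36, 36, 199]);
translate([731, 426, 466]) cube([36, 36, 199]);


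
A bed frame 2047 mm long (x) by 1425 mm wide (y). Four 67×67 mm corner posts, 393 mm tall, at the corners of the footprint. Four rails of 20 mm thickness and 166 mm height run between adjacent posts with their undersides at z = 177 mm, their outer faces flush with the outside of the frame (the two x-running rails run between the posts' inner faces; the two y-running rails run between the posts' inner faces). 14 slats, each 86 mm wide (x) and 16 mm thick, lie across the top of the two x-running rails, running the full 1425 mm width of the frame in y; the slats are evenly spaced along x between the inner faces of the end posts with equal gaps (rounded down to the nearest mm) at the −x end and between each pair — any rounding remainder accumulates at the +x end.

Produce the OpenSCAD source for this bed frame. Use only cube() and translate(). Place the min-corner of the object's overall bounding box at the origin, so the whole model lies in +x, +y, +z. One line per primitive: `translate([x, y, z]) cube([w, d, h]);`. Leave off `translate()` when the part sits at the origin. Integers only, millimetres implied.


// slat z = rail_z + rail_h = 177 + 166 = 343
// slat gap = ⌊(1913 − 14·86) / 15⌋ = 47
cube([67, 67, 393]);
translate([0, 1358, 0]) cube([67, 67, 393]);
translate([1980, 0, 0]) cube([67, 67, 393]);
translate([1980, 1358, 0]) cube([67, 67, 393]);
translate([67, 0, 177]) cube([1913, 20, 166]);
translate([67, 1405, 177]) cube([1913, 20, 166]);
translate([0, 67, 177]) cube([20, 1291, 166]);
translate([2027, 67, 177]) cube([20, 1291, 166]);
translate([114, 0, 343]) cube([86, 1425, 16]);
translate([247, 0, 343]) cube([86, 1425, 16]);
translate([380, 0, 343]) cube([86, 1425, 16]);
translate([513, 0, 343]) cube([86, 1425, 16]);
translate([646, 0, 343]) cube([86, 1425, 16]);
translate([779, 0, 343]) cube([86, 1425, 16]);
translate([912, 0, 343]) cube([86, 1425, 16]);
translate([1045, 0, 343]) cube([86, 1425, 16]);
translate([1178, 0, 343]) cube([86, 1425, 16]);
translate([1311, 0, 343]) cube([86, 1425, 16]);
translate([1444, 0, 343]) cube([86, 1425, 16]);
translate([1577, 0, 343]) cube([86, 1425, 16]);
translate([1710, 0, 343]) cube([86, 1425, 16]);
translate([1843, 0, 343]) cube([86, 1425, 16]);


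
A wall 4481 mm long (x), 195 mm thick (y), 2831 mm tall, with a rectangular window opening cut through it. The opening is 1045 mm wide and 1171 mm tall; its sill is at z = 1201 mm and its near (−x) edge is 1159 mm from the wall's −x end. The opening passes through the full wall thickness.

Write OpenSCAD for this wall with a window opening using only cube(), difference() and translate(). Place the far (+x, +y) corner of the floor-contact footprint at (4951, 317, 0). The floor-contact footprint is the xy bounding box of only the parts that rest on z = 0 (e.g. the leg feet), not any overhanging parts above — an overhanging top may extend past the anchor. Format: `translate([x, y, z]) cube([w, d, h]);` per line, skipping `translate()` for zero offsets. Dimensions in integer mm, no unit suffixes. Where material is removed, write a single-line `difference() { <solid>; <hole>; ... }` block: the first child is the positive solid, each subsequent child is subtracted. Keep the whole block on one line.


difference() { translate([470, 122, 0]) cube([4481, 195, 2831]); translate([1629, 122, 1201]) cube([1045, 195, 1171]); }


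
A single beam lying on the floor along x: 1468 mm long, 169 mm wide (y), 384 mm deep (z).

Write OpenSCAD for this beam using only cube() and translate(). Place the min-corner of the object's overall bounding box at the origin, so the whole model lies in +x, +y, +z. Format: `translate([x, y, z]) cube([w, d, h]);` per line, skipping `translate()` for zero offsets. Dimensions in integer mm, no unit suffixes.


cube([1468, 169, 384]);


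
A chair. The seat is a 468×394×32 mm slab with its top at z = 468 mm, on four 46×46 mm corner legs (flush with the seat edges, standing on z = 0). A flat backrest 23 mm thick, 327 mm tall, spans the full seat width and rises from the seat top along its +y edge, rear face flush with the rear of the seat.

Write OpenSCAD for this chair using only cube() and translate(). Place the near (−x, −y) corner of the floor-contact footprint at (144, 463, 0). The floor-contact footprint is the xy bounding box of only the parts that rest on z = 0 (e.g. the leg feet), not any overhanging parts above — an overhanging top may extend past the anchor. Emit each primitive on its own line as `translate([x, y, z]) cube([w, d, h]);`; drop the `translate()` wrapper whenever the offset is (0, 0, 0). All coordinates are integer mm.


// leg_h = 468 - 32 = 436
translate([144, 463, 436]) cube([468, 394, 32]);
translate([144, 463, 0]) cube([46, 46, 436]);
translate([566, 463, 0]) cube([46, 46, 436]);
translate([144, 811, 0]) cube([46, 46, 436]);
translate([566, 811, 0]) cube([46, 46, 436]);
translate([144, 834, 468]) cube([468, 23, 327]);


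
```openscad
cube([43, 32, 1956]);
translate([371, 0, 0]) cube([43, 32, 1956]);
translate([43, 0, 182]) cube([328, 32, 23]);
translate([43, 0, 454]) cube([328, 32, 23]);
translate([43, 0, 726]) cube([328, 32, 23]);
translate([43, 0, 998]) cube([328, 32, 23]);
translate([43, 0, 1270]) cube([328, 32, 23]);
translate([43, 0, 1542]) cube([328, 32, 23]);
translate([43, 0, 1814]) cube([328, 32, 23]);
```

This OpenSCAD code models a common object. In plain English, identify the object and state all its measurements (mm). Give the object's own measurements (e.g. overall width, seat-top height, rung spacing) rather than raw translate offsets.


A straight ladder. Two 43×32 mm vertical rails, 1956 mm tall, stand 414 mm apart (outside-to-outside) with their front faces coplanar on the −y side. 7 rungs, each 32 mm deep and 23 mm tall, span between the inner faces of the rails, front faces flush with the rails. The lowest rung's underside is at z = 182 mm and rungs are spaced 272 mm apart (underside to underside).


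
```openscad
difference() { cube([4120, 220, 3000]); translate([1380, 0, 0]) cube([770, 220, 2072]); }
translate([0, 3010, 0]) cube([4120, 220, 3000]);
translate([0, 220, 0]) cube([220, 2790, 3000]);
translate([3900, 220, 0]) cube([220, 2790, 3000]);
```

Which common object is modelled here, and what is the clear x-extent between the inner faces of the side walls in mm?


A single room. The interior width is 3680 mm.

Four walls enclosing a rectangle with a door in the front wall — a room. Outside width 4120 minus two 220 mm walls gives 3680 mm.


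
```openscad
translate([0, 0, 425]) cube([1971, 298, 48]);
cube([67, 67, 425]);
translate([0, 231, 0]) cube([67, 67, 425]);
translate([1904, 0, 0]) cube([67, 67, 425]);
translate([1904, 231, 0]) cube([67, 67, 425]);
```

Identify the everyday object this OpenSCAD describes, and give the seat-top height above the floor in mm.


A bench. The seat-top height is 473 mm.

A long slab on four corner posts — a bench. The slab sits at z = 425 with thickness 48, so the top is 425 + 48 = 473 mm.


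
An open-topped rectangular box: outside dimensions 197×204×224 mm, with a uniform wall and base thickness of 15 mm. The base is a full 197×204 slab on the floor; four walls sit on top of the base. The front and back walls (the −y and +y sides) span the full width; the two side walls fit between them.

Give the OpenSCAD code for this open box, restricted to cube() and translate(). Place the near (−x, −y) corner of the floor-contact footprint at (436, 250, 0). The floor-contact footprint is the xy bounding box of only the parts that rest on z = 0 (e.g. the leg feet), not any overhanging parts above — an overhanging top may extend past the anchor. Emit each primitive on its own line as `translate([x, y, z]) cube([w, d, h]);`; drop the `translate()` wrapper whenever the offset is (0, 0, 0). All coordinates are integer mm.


translate([436, 250, 0]) cube([197, 204, 15]);
translate([436, 250, 15]) cube([197, 15, 209]);
translate([436, 439, 15]) cube([197, 15, 209]);
translate([436, 265, 15]) cube([15, 174, 209]);
translate([618, 265, 15]) cube([15, 174, 209]);


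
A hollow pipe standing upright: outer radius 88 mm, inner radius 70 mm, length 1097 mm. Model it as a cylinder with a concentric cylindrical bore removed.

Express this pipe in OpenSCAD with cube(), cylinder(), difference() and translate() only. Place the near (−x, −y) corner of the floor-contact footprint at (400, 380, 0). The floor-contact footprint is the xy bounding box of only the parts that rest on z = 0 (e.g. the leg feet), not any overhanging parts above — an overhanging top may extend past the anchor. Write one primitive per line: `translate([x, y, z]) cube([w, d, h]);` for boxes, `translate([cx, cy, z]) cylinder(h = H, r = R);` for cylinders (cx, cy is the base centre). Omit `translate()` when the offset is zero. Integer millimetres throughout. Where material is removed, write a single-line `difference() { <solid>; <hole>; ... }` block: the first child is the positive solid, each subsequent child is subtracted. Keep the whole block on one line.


difference() { translate([488, 468, 0]) cylinder(h = 1097, r = 88); translate([488, 468, 0]) cylinder(h = 1097, r = 70); }


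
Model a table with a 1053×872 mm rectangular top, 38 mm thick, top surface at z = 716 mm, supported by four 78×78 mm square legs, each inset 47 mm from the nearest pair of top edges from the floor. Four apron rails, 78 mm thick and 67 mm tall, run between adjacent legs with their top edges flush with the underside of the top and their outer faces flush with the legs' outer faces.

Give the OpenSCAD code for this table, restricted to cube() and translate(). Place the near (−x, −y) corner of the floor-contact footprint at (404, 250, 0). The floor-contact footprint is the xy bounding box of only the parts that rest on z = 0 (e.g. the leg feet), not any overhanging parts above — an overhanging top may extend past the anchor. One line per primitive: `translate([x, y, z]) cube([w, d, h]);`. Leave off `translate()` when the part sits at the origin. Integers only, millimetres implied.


translate([357, 203, 678]) cube([1053, 872, 38]);
translate([404, 250, 0]) cube([78, 78, 678]);
translate([1285, 250, 0]) cube([78, 78, 678]);
translate([404, 950, 0]) cube([78, 78, 678]);
translate([1285, 950, 0]) cube([78, 78, 678]);
translate([482, 250, 611]) cube([803, 78, 67]);
translate([482, 950, 611]) cube([803, 78, 67]);
translate([404, 328, 611]) cube([78, 622, 67]);
translate([1285, 328, 611]) cube([78, 622, 67]);


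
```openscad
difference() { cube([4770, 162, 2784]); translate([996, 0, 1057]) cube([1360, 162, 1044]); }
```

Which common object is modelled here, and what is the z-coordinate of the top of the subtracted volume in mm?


A wall with a window opening. The window head height is 2101 mm.

A wall with a rectangular opening subtracted — a window. Sill at z = 1057, opening 1044 mm tall, so the head is at 1057 + 1044 = 2101 mm.


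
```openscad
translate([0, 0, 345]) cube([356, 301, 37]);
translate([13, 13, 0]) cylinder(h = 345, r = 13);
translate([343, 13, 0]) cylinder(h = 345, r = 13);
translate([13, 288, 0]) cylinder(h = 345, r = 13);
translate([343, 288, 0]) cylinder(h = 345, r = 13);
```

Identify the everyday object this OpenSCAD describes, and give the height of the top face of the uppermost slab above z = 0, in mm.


A stool. The seat height is 382 mm.

A 356×301×37 slab at z = 345 on four corner cylinders — a stool. The seat top is 345 + 37 = 382 mm.


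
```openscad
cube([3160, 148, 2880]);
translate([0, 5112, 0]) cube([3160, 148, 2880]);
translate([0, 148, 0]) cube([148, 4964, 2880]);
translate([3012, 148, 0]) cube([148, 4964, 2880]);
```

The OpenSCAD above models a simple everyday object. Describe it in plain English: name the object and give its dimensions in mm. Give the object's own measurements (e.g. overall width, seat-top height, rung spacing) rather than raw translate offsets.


The wall frame of a small rectangular building: four walls, each 2880 mm tall and 148 mm thick, enclosing a footprint 3160 mm (x) by 5260 mm (y) outside-to-outside, with no floor or roof. The front and back walls (the −y and +y sides) span the full width; the two side walls fit between them.


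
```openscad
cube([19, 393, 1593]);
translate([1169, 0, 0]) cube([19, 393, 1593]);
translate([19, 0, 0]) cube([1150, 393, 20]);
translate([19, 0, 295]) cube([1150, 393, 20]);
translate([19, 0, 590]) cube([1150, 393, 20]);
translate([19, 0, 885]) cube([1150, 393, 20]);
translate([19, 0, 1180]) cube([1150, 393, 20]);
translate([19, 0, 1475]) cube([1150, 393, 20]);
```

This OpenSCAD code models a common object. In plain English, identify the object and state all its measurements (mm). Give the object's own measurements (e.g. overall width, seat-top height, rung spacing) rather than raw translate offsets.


An open bookshelf. Two side panels, each 19 mm thick, 393 mm deep and 1593 mm tall, stand 1188 mm apart (outside-to-outside). Between them sit 6 shelves, each 20 mm thick and 393 mm deep, spanning the full gap between the sides. The bottom shelf rests on the floor (its underside at z = 0) and the clear gap between one shelf's top and the next shelf's underside is 275 mm.


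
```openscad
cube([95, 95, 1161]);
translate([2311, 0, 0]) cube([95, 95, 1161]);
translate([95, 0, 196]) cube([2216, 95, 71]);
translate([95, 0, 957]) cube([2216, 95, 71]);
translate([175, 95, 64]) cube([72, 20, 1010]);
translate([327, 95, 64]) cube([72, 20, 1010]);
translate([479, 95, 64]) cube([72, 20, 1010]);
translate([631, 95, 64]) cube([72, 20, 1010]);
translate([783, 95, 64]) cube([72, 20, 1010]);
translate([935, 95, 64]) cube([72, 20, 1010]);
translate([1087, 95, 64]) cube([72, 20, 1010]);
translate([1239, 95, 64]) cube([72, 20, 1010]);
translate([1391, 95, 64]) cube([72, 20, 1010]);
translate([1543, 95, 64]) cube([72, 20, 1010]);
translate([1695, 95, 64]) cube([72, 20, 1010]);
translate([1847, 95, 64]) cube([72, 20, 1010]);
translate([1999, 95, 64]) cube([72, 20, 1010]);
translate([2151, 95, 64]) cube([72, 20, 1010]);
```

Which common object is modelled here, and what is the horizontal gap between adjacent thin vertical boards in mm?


A fence section. The picket gap is 80 mm.

Two posts, two rails, 14 pickets — a fence section. Span 2216 mm holds 14 pickets of 72 mm with 15 equal gaps: ⌊(2216 − 14·72) / 15⌋ = 80 mm.


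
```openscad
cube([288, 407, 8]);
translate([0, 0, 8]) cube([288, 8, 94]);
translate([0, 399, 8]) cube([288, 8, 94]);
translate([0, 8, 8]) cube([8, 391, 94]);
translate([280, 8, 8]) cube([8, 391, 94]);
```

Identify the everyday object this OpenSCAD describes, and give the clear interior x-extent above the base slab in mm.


An open box. The internal width is 272 mm.

A 288×407 base slab with four walls standing on it — an open box. The base is 288 mm wide and the walls are 8 mm thick, so the internal width is 288 − 2 × 8 = 272 mm.


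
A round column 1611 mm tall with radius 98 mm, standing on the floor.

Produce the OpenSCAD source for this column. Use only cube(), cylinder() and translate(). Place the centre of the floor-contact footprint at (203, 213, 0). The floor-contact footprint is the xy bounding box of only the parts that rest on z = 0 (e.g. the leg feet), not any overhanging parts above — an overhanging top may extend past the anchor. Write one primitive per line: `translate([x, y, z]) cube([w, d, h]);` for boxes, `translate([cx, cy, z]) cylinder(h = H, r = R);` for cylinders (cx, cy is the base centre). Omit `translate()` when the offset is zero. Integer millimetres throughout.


translate([203, 213, 0]) cylinder(h = 1611, r = 98);


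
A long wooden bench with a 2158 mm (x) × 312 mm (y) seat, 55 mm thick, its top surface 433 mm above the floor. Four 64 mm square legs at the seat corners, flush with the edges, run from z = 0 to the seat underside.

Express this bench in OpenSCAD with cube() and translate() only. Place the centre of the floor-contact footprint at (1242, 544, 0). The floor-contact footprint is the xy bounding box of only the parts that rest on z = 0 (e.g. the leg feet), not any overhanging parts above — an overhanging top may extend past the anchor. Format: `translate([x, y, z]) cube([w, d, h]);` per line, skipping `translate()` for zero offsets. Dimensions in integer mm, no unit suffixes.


translate([163, 388, 378]) cube([2158, 312, 55]);
translate([163, 388, 0]) cube([64, 64, 378]);
translate([163, 636, 0]) cube([64, 64, 378]);
translate([2257, 388, 0]) cube([64, 64, 378]);
translate([2257, 636, 0]) cube([64, 64, 378]);
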